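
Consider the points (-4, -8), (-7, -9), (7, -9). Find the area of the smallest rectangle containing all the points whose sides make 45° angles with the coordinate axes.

98

In coordinates u = x + y, v = x − y the rectangle is axis-aligned; the map (x,y)→(u,v) scales areas by 2.
u-values: -12, -16, -2; range = -2 − (-16) = 14.
v-values: 4, 2, 16; range = 16 − 2 = 14.
Area = (14 × 14) / 2 = 98.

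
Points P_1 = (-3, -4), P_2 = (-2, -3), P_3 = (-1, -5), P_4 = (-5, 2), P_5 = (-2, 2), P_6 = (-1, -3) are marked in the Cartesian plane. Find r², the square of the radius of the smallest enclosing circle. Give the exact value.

16.25

By Welzl's lemma the MEC is supported by two points (diametrically opposite) or three points (on a circumcircle).
The farthest pair is P_3–P_4 with squared distance 65. The circle on this segment as diameter has centre (-3, -1.5) and r² = 65/4 = 16.25.
Check P_1: distance² to centre = 6.25 ≤ 16.25, so it lies inside.
All remaining points lie in this disk, and no smaller disk contains both endpoints, so this is the minimum enclosing circle.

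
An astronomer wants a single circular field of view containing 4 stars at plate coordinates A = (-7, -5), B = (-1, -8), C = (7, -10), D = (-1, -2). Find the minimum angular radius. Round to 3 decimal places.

The farthest pair is A–C with squared distance 221. The circle on this segment as diameter has centre (0, -7.5) and r² = 221/4 = 55.25.
Check B: distance² to centre = 1.25 ≤ 55.25, so it lies inside.
All remaining points lie in this disk, and no smaller disk contains both endpoints, so this is the minimum enclosing circle.
r = √(55.25) ≈ 7.433.

7.433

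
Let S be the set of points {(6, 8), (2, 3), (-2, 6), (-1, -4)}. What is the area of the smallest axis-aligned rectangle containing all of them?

96

x ranges over [-2, 6], width 8.
y ranges over [-4, 8], height 12.
Area = 8 × 12 = 96.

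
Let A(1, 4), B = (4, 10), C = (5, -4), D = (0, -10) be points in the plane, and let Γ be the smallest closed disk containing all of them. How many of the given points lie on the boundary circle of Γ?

The farthest pair is B–D with squared distance 416. The circle on this segment as diameter has centre (2, 0) and r² = 416/4 = 104.
Check A: distance² to centre = 17 ≤ 104, so it lies inside.
All remaining points lie in this disk, and no smaller disk contains both endpoints, so this is the minimum enclosing circle.
The points at distance exactly r from the centre are B, D — 2 points.

2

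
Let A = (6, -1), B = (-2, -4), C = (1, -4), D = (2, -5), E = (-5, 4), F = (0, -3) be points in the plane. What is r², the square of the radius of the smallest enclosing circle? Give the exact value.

37.0703125

The minimum enclosing circle of a finite set is fixed by two of the points (as a diameter) or three (as a circumcircle).
The minimum enclosing circle is determined by three boundary points: A, D, E.
Their circumcentre is (0.1875, 0.8125) with r² = 37.0703125.
The farthest remaining point B is at distance² 27.9453125 ≤ 37.0703125.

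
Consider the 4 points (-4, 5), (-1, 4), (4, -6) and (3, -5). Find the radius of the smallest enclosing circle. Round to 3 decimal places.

6.801

The farthest pair is (-4, 5)–(4, -6) with squared distance 185. The circle on this segment as diameter has centre (0, -0.5) and r² = 185/4 = 46.25.
Check (-1, 4): distance² to centre = 21.25 ≤ 46.25, so it lies inside.
All remaining points lie in this disk, and no smaller disk contains both endpoints, so this is the minimum enclosing circle.
r = √(46.25) ≈ 6.801.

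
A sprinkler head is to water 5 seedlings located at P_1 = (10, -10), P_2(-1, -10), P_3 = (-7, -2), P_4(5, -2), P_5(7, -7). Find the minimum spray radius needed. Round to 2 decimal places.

9.39

A smallest enclosing disk is always determined by at most three of the input points on its boundary.
The farthest pair is P_1–P_3 with squared distance 353. The circle on this segment as diameter has centre (1.5, -6) and r² = 353/4 = 88.25.
Check P_2: distance² to centre = 22.25 ≤ 88.25, so it lies inside.
All remaining points lie in this disk, and no smaller disk contains both endpoints, so this is the minimum enclosing circle.
r = √(88.25) ≈ 9.39.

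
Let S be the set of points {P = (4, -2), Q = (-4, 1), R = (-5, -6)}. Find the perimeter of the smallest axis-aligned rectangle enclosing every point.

32

Width = max x − min x = 4 − (-5) = 9.
Height = max y − min y = 1 − (-6) = 7.
Perimeter = 2(9 + 7) = 32.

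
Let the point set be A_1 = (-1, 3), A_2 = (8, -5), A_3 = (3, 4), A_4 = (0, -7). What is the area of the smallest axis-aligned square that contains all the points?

121

The bounding box has width 9 and height 11.
An axis-aligned square enclosing the set must have side ≥ max(width, height).
So the minimum side is max(9, 11) = 11.
Area = 11² = 121.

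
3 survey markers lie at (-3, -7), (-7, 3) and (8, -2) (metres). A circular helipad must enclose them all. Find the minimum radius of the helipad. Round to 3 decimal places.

Call the three points A, B, C in the order given.
Side lengths²: AB² = 116, AC² = 146, BC² = 250.
Since BC² = 250 < 146 + 116 = 262, the triangle is acute, so the smallest enclosing circle is the circumcircle.
Circumcentre = (5/13, 2/13), r² = 10585/169.
r = √(10585/169) ≈ 7.914.

7.914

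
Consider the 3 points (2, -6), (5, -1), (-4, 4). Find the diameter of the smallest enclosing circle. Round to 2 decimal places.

Call the three points A, B, C in the order given.
Side lengths²: AB² = 34, AC² = 136, BC² = 106.
Since AC² = 136 < 106 + 34 = 140, the triangle is acute, so the smallest enclosing circle is the circumcircle.
Circumcentre = (-5/6, -0.9), r² = 15317/450.
Diameter = 2r = 2√(15317/450) ≈ 11.67.

11.67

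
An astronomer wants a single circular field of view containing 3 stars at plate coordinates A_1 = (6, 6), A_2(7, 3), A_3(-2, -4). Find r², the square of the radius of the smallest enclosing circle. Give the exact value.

Side lengths²: A_1A_2² = 10, A_1A_3² = 164, A_2A_3² = 130.
Since A_1A_3² = 164 ≥ 130 + 10 = 140, the angle opposite A_1A_3 is not acute, so the smallest enclosing circle has A_1A_3 as diameter.
Centre = midpoint of A_1A_3 = (2, 1), r² = 164/4 = 41.

41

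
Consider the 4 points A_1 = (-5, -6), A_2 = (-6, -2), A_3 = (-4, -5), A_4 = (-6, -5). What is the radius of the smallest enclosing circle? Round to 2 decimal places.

2.06

The farthest pair is A_1–A_2 with squared distance 17. The circle on this segment as diameter has centre (-5.5, -4) and r² = 17/4 = 4.25.
Check A_3: distance² to centre = 3.25 ≤ 4.25, so it lies inside.
All remaining points lie in this disk, and no smaller disk contains both endpoints, so this is the minimum enclosing circle.
r = √(4.25) ≈ 2.06.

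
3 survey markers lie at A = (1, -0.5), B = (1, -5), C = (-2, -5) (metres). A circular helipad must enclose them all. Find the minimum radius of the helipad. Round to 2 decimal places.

2.70

Side lengths²: AB² = 20.25, AC² = 29.25, BC² = 9.
Since AC² = 29.25 ≥ 20.25 + 9 = 29.25, the angle opposite AC is not acute, so the smallest enclosing circle has AC as diameter.
Centre = midpoint of AC = (-0.5, -2.75), r² = 29.25/4 = 7.3125.
r = √(7.3125) ≈ 2.70.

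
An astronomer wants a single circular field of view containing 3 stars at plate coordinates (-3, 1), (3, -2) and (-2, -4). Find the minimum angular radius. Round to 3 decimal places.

3.411

Call the three points A, B, C in the order given.
Side lengths²: AB² = 45, AC² = 26, BC² = 29.
Since AB² = 45 < 29 + 26 = 55, the triangle is acute, so the smallest enclosing circle is the circumcircle.
Circumcentre = (-5/18, -19/18), r² = 1885/162.
r = √(1885/162) ≈ 3.411.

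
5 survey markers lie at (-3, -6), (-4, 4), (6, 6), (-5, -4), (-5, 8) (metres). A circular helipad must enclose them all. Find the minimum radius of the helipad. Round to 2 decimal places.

The minimum enclosing circle of a finite set is fixed by two of the points (as a diameter) or three (as a circumcircle).
The minimum enclosing circle is determined by three boundary points: (-3, -6), (6, 6), (-5, 8).
Their circumcentre is (-0.5, 1.5) with r² = 62.5.
The farthest remaining point (-5, -4) is at distance² 50.5 ≤ 62.5.
r = √(62.5) ≈ 7.91.

7.91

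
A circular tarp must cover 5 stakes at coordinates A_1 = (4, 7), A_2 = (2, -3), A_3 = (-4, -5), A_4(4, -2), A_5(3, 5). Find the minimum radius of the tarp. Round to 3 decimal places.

7.211

By Welzl's lemma the MEC is supported by two points (diametrically opposite) or three points (on a circumcircle).
The farthest pair is A_1–A_3 with squared distance 208. The circle on this segment as diameter has centre (0, 1) and r² = 208/4 = 52.
Check A_2: distance² to centre = 20 ≤ 52, so it lies inside.
All remaining points lie in this disk, and no smaller disk contains both endpoints, so this is the minimum enclosing circle.
r = √52 ≈ 7.211.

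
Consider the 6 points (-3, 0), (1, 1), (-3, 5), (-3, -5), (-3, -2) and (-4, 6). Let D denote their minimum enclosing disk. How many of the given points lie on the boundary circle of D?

2

The minimum enclosing circle of a finite set is fixed by two of the points (as a diameter) or three (as a circumcircle).
The farthest pair is (-3, -5)–(-4, 6) with squared distance 122. The circle on this segment as diameter has centre (-3.5, 0.5) and r² = 122/4 = 30.5.
Check (-3, 0): distance² to centre = 0.5 ≤ 30.5, so it lies inside.
All remaining points lie in this disk, and no smaller disk contains both endpoints, so this is the minimum enclosing circle.
The points at distance exactly r from the centre are (-3, -5), (-4, 6) — 2 points.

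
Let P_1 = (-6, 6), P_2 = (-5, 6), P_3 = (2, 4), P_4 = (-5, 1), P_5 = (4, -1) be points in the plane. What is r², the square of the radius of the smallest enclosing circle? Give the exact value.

37.25

The farthest pair is P_1–P_5 with squared distance 149. The circle on this segment as diameter has centre (-1, 2.5) and r² = 149/4 = 37.25.
Check P_2: distance² to centre = 28.25 ≤ 37.25, so it lies inside.
All remaining points lie in this disk, and no smaller disk contains both endpoints, so this is the minimum enclosing circle.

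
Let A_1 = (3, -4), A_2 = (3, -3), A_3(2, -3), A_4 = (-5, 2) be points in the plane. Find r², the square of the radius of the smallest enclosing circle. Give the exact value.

25

The minimum enclosing circle of a finite set is fixed by two of the points (as a diameter) or three (as a circumcircle).
The farthest pair is A_1–A_4 with squared distance 100. The circle on this segment as diameter has centre (-1, -1) and r² = 100/4 = 25.
Check A_2: distance² to centre = 20 ≤ 25, so it lies inside.
All remaining points lie in this disk, and no smaller disk contains both endpoints, so this is the minimum enclosing circle.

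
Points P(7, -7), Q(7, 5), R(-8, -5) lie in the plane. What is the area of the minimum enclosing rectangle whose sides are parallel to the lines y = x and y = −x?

212.5

In coordinates u = x + y, v = x − y the rectangle is axis-aligned; the map (x,y)→(u,v) scales areas by 2.
u-values: 0, 12, -13; range = 12 − (-13) = 25.
v-values: 14, 2, -3; range = 14 − (-3) = 17.
Area = (25 × 17) / 2 = 212.5.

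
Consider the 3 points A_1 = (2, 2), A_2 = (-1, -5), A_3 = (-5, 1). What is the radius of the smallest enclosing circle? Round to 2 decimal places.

4.22

Side lengths²: A_1A_2² = 58, A_1A_3² = 50, A_2A_3² = 52.
Since A_1A_2² = 58 < 52 + 50 = 102, the triangle is acute, so the smallest enclosing circle is the circumcircle.
Circumcentre = (-27/23, -18/23), r² = 9425/529.
r = √(9425/529) ≈ 4.22.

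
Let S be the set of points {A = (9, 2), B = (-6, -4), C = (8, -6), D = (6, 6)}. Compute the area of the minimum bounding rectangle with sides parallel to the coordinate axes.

x ranges over [-6, 9], width 15.
y ranges over [-6, 6], height 12.
Area = 15 × 12 = 180.

180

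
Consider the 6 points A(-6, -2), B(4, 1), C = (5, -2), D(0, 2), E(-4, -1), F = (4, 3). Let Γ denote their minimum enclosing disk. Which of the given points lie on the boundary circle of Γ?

A, C, F

By Welzl's lemma the MEC is supported by two points (diametrically opposite) or three points (on a circumcircle).
The minimum enclosing circle is determined by three boundary points: A, C, F.
Their circumcentre is (-0.5, -0.5) with r² = 32.5.
The farthest remaining point B is at distance² 22.5 ≤ 32.5.
The points at distance exactly r from the centre are A, C, F — 3 points.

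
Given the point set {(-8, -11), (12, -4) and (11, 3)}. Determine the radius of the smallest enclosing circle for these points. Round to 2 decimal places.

11.80

Call the three points A, B, C in the order given.
Side lengths²: AB² = 449, AC² = 557, BC² = 50.
Since AC² = 557 ≥ 449 + 50 = 499, the angle opposite AC is not acute, so the smallest enclosing circle has AC as diameter.
Centre = midpoint of AC = (1.5, -4), r² = 557/4 = 139.25.
r = √(139.25) ≈ 11.80.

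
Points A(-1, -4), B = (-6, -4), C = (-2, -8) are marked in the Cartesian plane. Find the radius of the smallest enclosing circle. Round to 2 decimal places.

2.92

Side lengths²: AB² = 25, AC² = 17, BC² = 32.
Since BC² = 32 < 25 + 17 = 42, the triangle is acute, so the smallest enclosing circle is the circumcircle.
Circumcentre = (-3.5, -5.5), r² = 8.5.
r = √(8.5) ≈ 2.92.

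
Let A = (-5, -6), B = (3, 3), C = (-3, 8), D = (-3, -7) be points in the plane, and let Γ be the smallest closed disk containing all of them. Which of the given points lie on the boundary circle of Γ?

The minimum enclosing circle of a finite set is fixed by two of the points (as a diameter) or three (as a circumcircle).
The farthest pair is C–D with squared distance 225. The circle on this segment as diameter has centre (-3, 0.5) and r² = 225/4 = 56.25.
Check A: distance² to centre = 46.25 ≤ 56.25, so it lies inside.
All remaining points lie in this disk, and no smaller disk contains both endpoints, so this is the minimum enclosing circle.
The points at distance exactly r from the centre are C, D — 2 points.

C, D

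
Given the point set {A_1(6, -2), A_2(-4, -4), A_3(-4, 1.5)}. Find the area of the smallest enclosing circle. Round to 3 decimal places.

91.687

Side lengths²: A_1A_2² = 104, A_1A_3² = 112.25, A_2A_3² = 30.25.
Since A_1A_3² = 112.25 < 104 + 30.25 = 134.25, the triangle is acute, so the smallest enclosing circle is the circumcircle.
Circumcentre = (0.65, -1.25), r² = 29.185.
Area = π·r² = π·29.185 ≈ 91.687.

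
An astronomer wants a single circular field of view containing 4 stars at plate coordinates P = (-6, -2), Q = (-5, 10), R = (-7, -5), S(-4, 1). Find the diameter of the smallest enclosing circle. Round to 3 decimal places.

The farthest pair is Q–R with squared distance 229. The circle on this segment as diameter has centre (-6, 2.5) and r² = 229/4 = 57.25.
Check P: distance² to centre = 20.25 ≤ 57.25, so it lies inside.
All remaining points lie in this disk, and no smaller disk contains both endpoints, so this is the minimum enclosing circle.
Diameter = 2r = 2√(57.25) ≈ 15.133.

15.133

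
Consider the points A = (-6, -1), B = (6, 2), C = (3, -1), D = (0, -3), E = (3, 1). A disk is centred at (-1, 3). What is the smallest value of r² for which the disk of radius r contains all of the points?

The required radius is the distance from (-1, 3) to the farthest point.
Squared distances: 41, 50, 32, 37, 20.
Maximum is 50, attained at B.

50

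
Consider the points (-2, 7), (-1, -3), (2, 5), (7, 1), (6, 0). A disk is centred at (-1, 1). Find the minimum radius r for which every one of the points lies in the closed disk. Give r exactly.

8

The required radius is the distance from (-1, 1) to the farthest point.
Squared distances: 37, 16, 25, 64, 50.
Maximum is 64, attained at (7, 1).
r = √64 = 8.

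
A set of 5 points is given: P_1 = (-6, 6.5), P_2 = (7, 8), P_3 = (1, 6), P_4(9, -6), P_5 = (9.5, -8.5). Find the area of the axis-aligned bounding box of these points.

x ranges over [-6, 9.5], width 15.5.
y ranges over [-8.5, 8], height 16.5.
Area = 15.5 × 16.5 = 255.75.

255.75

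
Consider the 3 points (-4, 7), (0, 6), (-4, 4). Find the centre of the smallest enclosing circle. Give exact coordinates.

(-2.25, 5.5)

Call the three points A, B, C in the order given.
Side lengths²: AB² = 17, AC² = 9, BC² = 20.
Since BC² = 20 < 17 + 9 = 26, the triangle is acute, so the smallest enclosing circle is the circumcircle.
Circumcentre = (-2.25, 5.5), r² = 5.3125.
Centre = (-2.25, 5.5).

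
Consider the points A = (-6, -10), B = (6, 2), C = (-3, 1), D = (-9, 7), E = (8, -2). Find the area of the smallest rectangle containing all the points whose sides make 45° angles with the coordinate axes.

In coordinates u = x + y, v = x − y the rectangle is axis-aligned; the map (x,y)→(u,v) scales areas by 2.
u-values: -16, 8, -2, -2, 6; range = 8 − (-16) = 24.
v-values: 4, 4, -4, -16, 10; range = 10 − (-16) = 26.
Area = (24 × 26) / 2 = 312.

312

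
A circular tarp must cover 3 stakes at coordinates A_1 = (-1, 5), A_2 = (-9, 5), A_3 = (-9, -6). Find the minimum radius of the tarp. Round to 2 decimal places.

Side lengths²: A_1A_2² = 64, A_1A_3² = 185, A_2A_3² = 121.
Since A_1A_3² = 185 ≥ 121 + 64 = 185, the angle opposite A_1A_3 is not acute, so the smallest enclosing circle has A_1A_3 as diameter.
Centre = midpoint of A_1A_3 = (-5, -0.5), r² = 185/4 = 46.25.
r = √(46.25) ≈ 6.80.

6.80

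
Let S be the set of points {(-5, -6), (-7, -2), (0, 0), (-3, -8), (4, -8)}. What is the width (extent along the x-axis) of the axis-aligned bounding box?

max x = 4, min x = -7, so width = 11.

11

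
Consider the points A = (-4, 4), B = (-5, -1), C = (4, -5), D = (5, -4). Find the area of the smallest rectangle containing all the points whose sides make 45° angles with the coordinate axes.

59.5

In coordinates u = x + y, v = x − y the rectangle is axis-aligned; the map (x,y)→(u,v) scales areas by 2.
u-values: 0, -6, -1, 1; range = 1 − (-6) = 7.
v-values: -8, -4, 9, 9; range = 9 − (-8) = 17.
Area = (7 × 17) / 2 = 59.5.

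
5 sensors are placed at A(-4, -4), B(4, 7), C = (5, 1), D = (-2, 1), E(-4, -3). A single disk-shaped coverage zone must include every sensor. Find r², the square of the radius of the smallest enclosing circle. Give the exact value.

A smallest enclosing disk is always determined by at most three of the input points on its boundary.
The farthest pair is A–B with squared distance 185. The circle on this segment as diameter has centre (0, 1.5) and r² = 185/4 = 46.25.
Check C: distance² to centre = 25.25 ≤ 46.25, so it lies inside.
All remaining points lie in this disk, and no smaller disk contains both endpoints, so this is the minimum enclosing circle.

46.25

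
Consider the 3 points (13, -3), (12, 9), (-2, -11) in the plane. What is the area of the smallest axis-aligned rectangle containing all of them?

x ranges over [-2, 13], width 15.
y ranges over [-11, 9], height 20.
Area = 15 × 20 = 300.

300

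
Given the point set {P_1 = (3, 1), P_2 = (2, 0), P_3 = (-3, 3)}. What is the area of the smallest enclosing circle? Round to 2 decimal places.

31.42

Side lengths²: P_1P_2² = 2, P_1P_3² = 40, P_2P_3² = 34.
Since P_1P_3² = 40 ≥ 34 + 2 = 36, the angle opposite P_1P_3 is not acute, so the smallest enclosing circle has P_1P_3 as diameter.
Centre = midpoint of P_1P_3 = (0, 2), r² = 40/4 = 10.
Area = π·r² = π·10 ≈ 31.42.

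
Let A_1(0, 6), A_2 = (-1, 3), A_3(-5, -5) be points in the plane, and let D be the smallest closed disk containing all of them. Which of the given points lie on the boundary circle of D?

A_1, A_3

Side lengths²: A_1A_2² = 10, A_1A_3² = 146, A_2A_3² = 80.
Since A_1A_3² = 146 ≥ 80 + 10 = 90, the angle opposite A_1A_3 is not acute, so the smallest enclosing circle has A_1A_3 as diameter.
Centre = midpoint of A_1A_3 = (-2.5, 0.5), r² = 146/4 = 36.5.
The points at distance exactly r from the centre are A_1, A_3 — 2 points.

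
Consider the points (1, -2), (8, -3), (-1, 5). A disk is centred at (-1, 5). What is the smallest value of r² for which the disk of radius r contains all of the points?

145

The required radius is the distance from (-1, 5) to the farthest point.
Squared distances: 53, 145, 0.
Maximum is 145, attained at (8, -3).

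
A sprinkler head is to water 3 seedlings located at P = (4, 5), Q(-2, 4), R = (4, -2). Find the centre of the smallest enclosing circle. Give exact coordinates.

(1.5, 1.5)

Side lengths²: PQ² = 37, PR² = 49, QR² = 72.
Since QR² = 72 < 49 + 37 = 86, the triangle is acute, so the smallest enclosing circle is the circumcircle.
Circumcentre = (1.5, 1.5), r² = 18.5.
Centre = (1.5, 1.5).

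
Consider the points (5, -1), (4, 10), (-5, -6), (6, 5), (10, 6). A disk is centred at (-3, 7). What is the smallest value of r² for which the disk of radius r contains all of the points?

173

The required radius is the distance from (-3, 7) to the farthest point.
Squared distances: 128, 58, 173, 85, 170.
Maximum is 173, attained at (-5, -6).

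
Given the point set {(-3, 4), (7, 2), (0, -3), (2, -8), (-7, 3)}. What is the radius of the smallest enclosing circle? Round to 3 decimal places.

7.691

The minimum enclosing circle of a finite set is fixed by two of the points (as a diameter) or three (as a circumcircle).
The minimum enclosing circle is determined by three boundary points: (7, 2), (2, -8), (-7, 3).
Their circumcentre is (-13/58, -37/58) with r² = 99485/1682.
The farthest remaining point (-3, 4) is at distance² 49141/1682 ≤ 99485/1682.
r = √(99485/1682) ≈ 7.691.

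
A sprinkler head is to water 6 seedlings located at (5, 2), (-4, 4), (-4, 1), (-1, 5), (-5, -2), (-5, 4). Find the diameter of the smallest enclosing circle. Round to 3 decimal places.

The minimum enclosing circle of a finite set is fixed by two of the points (as a diameter) or three (as a circumcircle).
The minimum enclosing circle is determined by three boundary points: (5, 2), (-5, -2), (-5, 4).
Their circumcentre is (-0.4, 1) with r² = 30.16.
The farthest remaining point (-4, 4) is at distance² 21.96 ≤ 30.16.
Diameter = 2r = 2√(30.16) ≈ 10.984.

10.984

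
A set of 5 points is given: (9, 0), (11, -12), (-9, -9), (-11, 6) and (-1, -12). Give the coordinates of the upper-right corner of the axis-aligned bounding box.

x-range [-11, 11], y-range [-12, 6].
The upper-right corner is (11, 6).

(11, 6)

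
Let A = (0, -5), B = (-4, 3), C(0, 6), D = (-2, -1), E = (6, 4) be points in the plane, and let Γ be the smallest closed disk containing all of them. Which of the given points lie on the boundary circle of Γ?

A, B, E

The minimum enclosing circle of a finite set is fixed by two of the points (as a diameter) or three (as a circumcircle).
The minimum enclosing circle is determined by three boundary points: A, B, E.
Their circumcentre is (9/7, 9/14) with r² = 6565/196.
The farthest remaining point C is at distance² 5949/196 ≤ 6565/196.
The points at distance exactly r from the centre are A, B, E — 3 points.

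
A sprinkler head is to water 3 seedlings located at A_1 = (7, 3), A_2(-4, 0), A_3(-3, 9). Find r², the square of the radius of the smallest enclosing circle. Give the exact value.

Side lengths²: A_1A_2² = 130, A_1A_3² = 136, A_2A_3² = 82.
Since A_1A_3² = 136 < 130 + 82 = 212, the triangle is acute, so the smallest enclosing circle is the circumcircle.
Circumcentre = (0.8125, 193/48), r² = 45305/1152.

45305/1152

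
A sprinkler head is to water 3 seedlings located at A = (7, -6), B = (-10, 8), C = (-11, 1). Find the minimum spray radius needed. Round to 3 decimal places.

Side lengths²: AB² = 485, AC² = 373, BC² = 50.
Since AB² = 485 ≥ 373 + 50 = 423, the angle opposite AB is not acute, so the smallest enclosing circle has AB as diameter.
Centre = midpoint of AB = (-1.5, 1), r² = 485/4 = 121.25.
r = √(121.25) ≈ 11.011.

11.011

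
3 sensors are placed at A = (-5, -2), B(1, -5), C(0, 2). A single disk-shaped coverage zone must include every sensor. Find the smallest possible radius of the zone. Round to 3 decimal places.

Side lengths²: AB² = 45, AC² = 41, BC² = 50.
Since BC² = 50 < 45 + 41 = 86, the triangle is acute, so the smallest enclosing circle is the circumcircle.
Circumcentre = (-29/26, -45/26), r² = 5125/338.
r = √(5125/338) ≈ 3.894.

3.894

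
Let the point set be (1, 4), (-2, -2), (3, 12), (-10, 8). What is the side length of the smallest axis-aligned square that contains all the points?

The bounding box has width 13 and height 14.
An axis-aligned square enclosing the set must have side ≥ max(width, height).
So the minimum side is max(13, 14) = 14.

14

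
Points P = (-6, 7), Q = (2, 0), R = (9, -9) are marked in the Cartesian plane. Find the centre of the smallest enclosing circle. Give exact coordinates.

(1.5, -1)

Side lengths²: PQ² = 113, PR² = 481, QR² = 130.
Since PR² = 481 ≥ 130 + 113 = 243, the angle opposite PR is not acute, so the smallest enclosing circle has PR as diameter.
Centre = midpoint of PR = (1.5, -1), r² = 481/4 = 120.25.
Centre = (1.5, -1).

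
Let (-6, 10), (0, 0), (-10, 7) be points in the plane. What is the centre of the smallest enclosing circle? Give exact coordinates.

(-269/58, 233/58)

Call the three points A, B, C in the order given.
Side lengths²: AB² = 136, AC² = 25, BC² = 149.
Since BC² = 149 < 136 + 25 = 161, the triangle is acute, so the smallest enclosing circle is the circumcircle.
Circumcentre = (-269/58, 233/58), r² = 63325/1682.
Centre = (-269/58, 233/58).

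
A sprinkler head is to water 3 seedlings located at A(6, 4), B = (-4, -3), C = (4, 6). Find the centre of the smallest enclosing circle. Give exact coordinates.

Side lengths²: AB² = 149, AC² = 8, BC² = 145.
Since AB² = 149 < 145 + 8 = 153, the triangle is acute, so the smallest enclosing circle is the circumcircle.
Circumcentre = (27/34, 27/34), r² = 21605/578.
Centre = (27/34, 27/34).

(27/34, 27/34)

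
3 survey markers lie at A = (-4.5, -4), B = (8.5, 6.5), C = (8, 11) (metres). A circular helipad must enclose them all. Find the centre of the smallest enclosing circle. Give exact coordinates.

Side lengths²: AB² = 279.25, AC² = 381.25, BC² = 20.5.
Since AC² = 381.25 ≥ 279.25 + 20.5 = 299.75, the angle opposite AC is not acute, so the smallest enclosing circle has AC as diameter.
Centre = midpoint of AC = (1.75, 3.5), r² = 381.25/4 = 95.3125.
Centre = (1.75, 3.5).

(1.75, 3.5)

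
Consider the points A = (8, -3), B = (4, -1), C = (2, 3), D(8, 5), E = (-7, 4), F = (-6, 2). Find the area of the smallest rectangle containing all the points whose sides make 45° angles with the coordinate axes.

In coordinates u = x + y, v = x − y the rectangle is axis-aligned; the map (x,y)→(u,v) scales areas by 2.
u-values: 5, 3, 5, 13, -3, -4; range = 13 − (-4) = 17.
v-values: 11, 5, -1, 3, -11, -8; range = 11 − (-11) = 22.
Area = (17 × 22) / 2 = 187.

187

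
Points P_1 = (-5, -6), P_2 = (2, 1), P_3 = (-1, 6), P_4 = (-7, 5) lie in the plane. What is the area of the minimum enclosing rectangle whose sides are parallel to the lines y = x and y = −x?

104

In coordinates u = x + y, v = x − y the rectangle is axis-aligned; the map (x,y)→(u,v) scales areas by 2.
u-values: -11, 3, 5, -2; range = 5 − (-11) = 16.
v-values: 1, 1, -7, -12; range = 1 − (-12) = 13.
Area = (16 × 13) / 2 = 104.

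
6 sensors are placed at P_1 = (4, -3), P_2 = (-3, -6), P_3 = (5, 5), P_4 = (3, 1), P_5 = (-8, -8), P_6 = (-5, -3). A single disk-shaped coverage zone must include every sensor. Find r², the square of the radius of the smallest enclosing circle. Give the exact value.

A smallest enclosing disk is always determined by at most three of the input points on its boundary.
The farthest pair is P_3–P_5 with squared distance 338. The circle on this segment as diameter has centre (-1.5, -1.5) and r² = 338/4 = 84.5.
Check P_1: distance² to centre = 32.5 ≤ 84.5, so it lies inside.
All remaining points lie in this disk, and no smaller disk contains both endpoints, so this is the minimum enclosing circle.

84.5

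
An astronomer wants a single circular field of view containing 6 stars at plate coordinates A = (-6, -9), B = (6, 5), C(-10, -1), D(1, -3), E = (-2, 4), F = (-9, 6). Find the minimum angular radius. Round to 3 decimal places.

The minimum enclosing circle is determined by three boundary points: A, B, F.
Their circumcentre is (-70/37, -14/37) with r² = 124865/1369.
The farthest remaining point C is at distance² 90529/1369 ≤ 124865/1369.
r = √(124865/1369) ≈ 9.550.

9.550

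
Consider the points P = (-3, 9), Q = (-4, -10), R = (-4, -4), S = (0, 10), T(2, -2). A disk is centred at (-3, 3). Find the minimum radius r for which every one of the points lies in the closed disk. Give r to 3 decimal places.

13.038

The required radius is the distance from (-3, 3) to the farthest point.
Squared distances: 36, 170, 50, 58, 50.
Maximum is 170, attained at Q.
r = √170 ≈ 13.038.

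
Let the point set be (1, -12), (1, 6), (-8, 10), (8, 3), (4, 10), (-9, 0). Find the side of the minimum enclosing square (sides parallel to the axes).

22

The bounding box has width 17 and height 22.
An axis-aligned square enclosing the set must have side ≥ max(width, height).
So the minimum side is max(17, 22) = 22.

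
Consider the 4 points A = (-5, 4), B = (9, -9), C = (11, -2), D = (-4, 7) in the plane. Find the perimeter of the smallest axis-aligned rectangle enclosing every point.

64

Width = max x − min x = 11 − (-5) = 16.
Height = max y − min y = 7 − (-9) = 16.
Perimeter = 2(16 + 16) = 64.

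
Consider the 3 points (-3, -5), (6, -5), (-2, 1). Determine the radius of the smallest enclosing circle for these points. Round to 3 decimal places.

5.069

Call the three points A, B, C in the order given.
Side lengths²: AB² = 81, AC² = 37, BC² = 100.
Since BC² = 100 < 81 + 37 = 118, the triangle is acute, so the smallest enclosing circle is the circumcircle.
Circumcentre = (1.5, -8/3), r² = 925/36.
r = √(925/36) ≈ 5.069.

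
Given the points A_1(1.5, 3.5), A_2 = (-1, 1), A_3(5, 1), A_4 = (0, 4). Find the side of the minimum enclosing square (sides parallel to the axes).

6

The bounding box has width 6 and height 3.
An axis-aligned square enclosing the set must have side ≥ max(width, height).
So the minimum side is max(6, 3) = 6.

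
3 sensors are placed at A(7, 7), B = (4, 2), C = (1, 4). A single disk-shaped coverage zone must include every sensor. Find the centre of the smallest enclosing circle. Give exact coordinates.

(57/14, 75/14)

Side lengths²: AB² = 34, AC² = 45, BC² = 13.
Since AC² = 45 < 34 + 13 = 47, the triangle is acute, so the smallest enclosing circle is the circumcircle.
Circumcentre = (57/14, 75/14), r² = 1105/98.
Centre = (57/14, 75/14).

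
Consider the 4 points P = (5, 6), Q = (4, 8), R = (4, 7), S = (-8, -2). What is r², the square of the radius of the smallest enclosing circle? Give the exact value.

61

The minimum enclosing circle of a finite set is fixed by two of the points (as a diameter) or three (as a circumcircle).
The farthest pair is Q–S with squared distance 244. The circle on this segment as diameter has centre (-2, 3) and r² = 244/4 = 61.
Check P: distance² to centre = 58 ≤ 61, so it lies inside.
All remaining points lie in this disk, and no smaller disk contains both endpoints, so this is the minimum enclosing circle.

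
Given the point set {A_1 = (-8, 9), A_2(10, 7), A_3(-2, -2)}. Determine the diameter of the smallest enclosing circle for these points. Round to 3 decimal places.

Side lengths²: A_1A_2² = 328, A_1A_3² = 157, A_2A_3² = 225.
Since A_1A_2² = 328 < 225 + 157 = 382, the triangle is acute, so the smallest enclosing circle is the circumcircle.
Circumcentre = (53/62, 415/62), r² = 160925/1922.
Diameter = 2r = 2√(160925/1922) ≈ 18.301.

18.301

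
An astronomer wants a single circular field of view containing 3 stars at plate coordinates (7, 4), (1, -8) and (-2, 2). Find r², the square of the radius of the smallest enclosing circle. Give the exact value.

Call the three points A, B, C in the order given.
Side lengths²: AB² = 180, AC² = 85, BC² = 109.
Since AB² = 180 < 109 + 85 = 194, the triangle is acute, so the smallest enclosing circle is the circumcircle.
Circumcentre = (3.5625, -1.78125), r² = 45.2392578125.

45.2392578125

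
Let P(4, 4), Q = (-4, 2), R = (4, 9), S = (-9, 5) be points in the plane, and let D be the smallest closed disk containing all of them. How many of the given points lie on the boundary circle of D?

By Welzl's lemma the MEC is supported by two points (diametrically opposite) or three points (on a circumcircle).
The minimum enclosing circle is determined by three boundary points: P, R, S.
Their circumcentre is (-61/26, 6.5) with r² = 15725/338.
The farthest remaining point Q is at distance² 7769/338 ≤ 15725/338.
The points at distance exactly r from the centre are P, R, S — 3 points.

3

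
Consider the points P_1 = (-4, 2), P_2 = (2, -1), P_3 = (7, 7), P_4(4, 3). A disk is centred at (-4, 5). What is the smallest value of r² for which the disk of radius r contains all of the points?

The required radius is the distance from (-4, 5) to the farthest point.
Squared distances: 9, 72, 125, 68.
Maximum is 125, attained at P_3.

125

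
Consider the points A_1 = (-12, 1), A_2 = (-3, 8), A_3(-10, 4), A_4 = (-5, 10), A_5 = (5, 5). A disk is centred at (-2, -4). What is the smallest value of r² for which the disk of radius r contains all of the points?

205

The required radius is the distance from (-2, -4) to the farthest point.
Squared distances: 125, 145, 128, 205, 130.
Maximum is 205, attained at A_4.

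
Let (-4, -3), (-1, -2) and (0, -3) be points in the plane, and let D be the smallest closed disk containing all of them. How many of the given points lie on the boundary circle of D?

2

Call the three points A, B, C in the order given.
Side lengths²: AB² = 10, AC² = 16, BC² = 2.
Since AC² = 16 ≥ 10 + 2 = 12, the angle opposite AC is not acute, so the smallest enclosing circle has AC as diameter.
Centre = midpoint of AC = (-2, -3), r² = 16/4 = 4.
The points at distance exactly r from the centre are (-4, -3), (0, -3) — 2 points.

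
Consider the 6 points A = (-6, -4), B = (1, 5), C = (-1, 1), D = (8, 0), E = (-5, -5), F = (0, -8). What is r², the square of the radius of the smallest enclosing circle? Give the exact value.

53

The farthest pair is A–D with squared distance 212. The circle on this segment as diameter has centre (1, -2) and r² = 212/4 = 53.
Check B: distance² to centre = 49 ≤ 53, so it lies inside.
All remaining points lie in this disk, and no smaller disk contains both endpoints, so this is the minimum enclosing circle.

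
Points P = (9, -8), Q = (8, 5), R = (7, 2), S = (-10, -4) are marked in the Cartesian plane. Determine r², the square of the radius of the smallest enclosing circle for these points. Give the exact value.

The minimum enclosing circle of a finite set is fixed by two of the points (as a diameter) or three (as a circumcircle).
The minimum enclosing circle is determined by three boundary points: P, Q, S.
Their circumcentre is (17/54, -115/54) with r² = 160225/1458.
The farthest remaining point R is at distance² 90025/1458 ≤ 160225/1458.

160225/1458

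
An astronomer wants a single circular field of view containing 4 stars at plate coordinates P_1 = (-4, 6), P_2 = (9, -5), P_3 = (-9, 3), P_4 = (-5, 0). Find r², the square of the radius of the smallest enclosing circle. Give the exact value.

The minimum enclosing circle of a finite set is fixed by two of the points (as a diameter) or three (as a circumcircle).
The farthest pair is P_2–P_3 with squared distance 388. The circle on this segment as diameter has centre (0, -1) and r² = 388/4 = 97.
Check P_1: distance² to centre = 65 ≤ 97, so it lies inside.
All remaining points lie in this disk, and no smaller disk contains both endpoints, so this is the minimum enclosing circle.

97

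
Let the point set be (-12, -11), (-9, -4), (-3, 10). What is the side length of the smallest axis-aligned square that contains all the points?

The bounding box has width 9 and height 21.
An axis-aligned square enclosing the set must have side ≥ max(width, height).
So the minimum side is max(9, 21) = 21.

21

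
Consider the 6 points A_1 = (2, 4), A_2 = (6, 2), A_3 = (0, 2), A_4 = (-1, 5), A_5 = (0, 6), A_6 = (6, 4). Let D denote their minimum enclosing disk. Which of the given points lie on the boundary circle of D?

The minimum enclosing circle of a finite set is fixed by two of the points (as a diameter) or three (as a circumcircle).
The farthest pair is A_2–A_4 with squared distance 58. The circle on this segment as diameter has centre (2.5, 3.5) and r² = 58/4 = 14.5.
Check A_1: distance² to centre = 0.5 ≤ 14.5, so it lies inside.
All remaining points lie in this disk, and no smaller disk contains both endpoints, so this is the minimum enclosing circle.
The points at distance exactly r from the centre are A_2, A_4 — 2 points.

A_2, A_4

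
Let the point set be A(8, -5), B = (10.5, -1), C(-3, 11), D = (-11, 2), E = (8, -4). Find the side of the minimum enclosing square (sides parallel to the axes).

The bounding box has width 21.5 and height 16.
An axis-aligned square enclosing the set must have side ≥ max(width, height).
So the minimum side is max(21.5, 16) = 21.5.

21.5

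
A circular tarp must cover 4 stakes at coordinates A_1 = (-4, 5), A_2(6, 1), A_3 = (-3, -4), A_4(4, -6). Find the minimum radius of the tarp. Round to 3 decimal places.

A smallest enclosing disk is always determined by at most three of the input points on its boundary.
The farthest pair is A_1–A_4 with squared distance 185. The circle on this segment as diameter has centre (0, -0.5) and r² = 185/4 = 46.25.
Check A_2: distance² to centre = 38.25 ≤ 46.25, so it lies inside.
All remaining points lie in this disk, and no smaller disk contains both endpoints, so this is the minimum enclosing circle.
r = √(46.25) ≈ 6.801.

6.801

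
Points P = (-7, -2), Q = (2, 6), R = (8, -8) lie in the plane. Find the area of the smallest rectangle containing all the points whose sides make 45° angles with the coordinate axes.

178.5

In coordinates u = x + y, v = x − y the rectangle is axis-aligned; the map (x,y)→(u,v) scales areas by 2.
u-values: -9, 8, 0; range = 8 − (-9) = 17.
v-values: -5, -4, 16; range = 16 − (-5) = 21.
Area = (17 × 21) / 2 = 178.5.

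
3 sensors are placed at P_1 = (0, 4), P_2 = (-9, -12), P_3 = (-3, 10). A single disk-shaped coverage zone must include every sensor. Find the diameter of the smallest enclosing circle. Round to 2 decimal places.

Side lengths²: P_1P_2² = 337, P_1P_3² = 45, P_2P_3² = 520.
Since P_2P_3² = 520 ≥ 337 + 45 = 382, the angle opposite P_2P_3 is not acute, so the smallest enclosing circle has P_2P_3 as diameter.
Centre = midpoint of P_2P_3 = (-6, -1), r² = 520/4 = 130.
Diameter = 2r = 2√130 ≈ 22.80.

22.80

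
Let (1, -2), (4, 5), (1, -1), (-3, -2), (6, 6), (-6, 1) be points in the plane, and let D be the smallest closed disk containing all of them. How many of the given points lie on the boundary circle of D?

By Welzl's lemma the MEC is supported by two points (diametrically opposite) or three points (on a circumcircle).
The farthest pair is (6, 6)–(-6, 1) with squared distance 169. The circle on this segment as diameter has centre (0, 3.5) and r² = 169/4 = 42.25.
Check (1, -2): distance² to centre = 31.25 ≤ 42.25, so it lies inside.
All remaining points lie in this disk, and no smaller disk contains both endpoints, so this is the minimum enclosing circle.
The points at distance exactly r from the centre are (6, 6), (-6, 1) — 2 points.

2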